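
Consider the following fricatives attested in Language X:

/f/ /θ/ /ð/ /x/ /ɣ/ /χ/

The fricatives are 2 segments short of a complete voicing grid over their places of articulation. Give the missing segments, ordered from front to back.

/v/, /ʁ/

place of articulation  voiceless  voiced  
labiodental       f         —       
dental            θ         ð       
velar             x         ɣ       
uvular            χ         —       
Gaps, from front to back: labiodental lacks voiced (/v/); uvular lacks voiced (/ʁ/).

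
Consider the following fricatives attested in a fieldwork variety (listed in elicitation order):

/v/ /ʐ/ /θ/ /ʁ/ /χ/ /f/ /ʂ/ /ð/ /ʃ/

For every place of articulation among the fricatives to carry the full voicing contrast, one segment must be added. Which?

/ʒ/

place of articulation  voiceless  voiced  
labiodental       f         v       
dental            θ         ð       
postalveolar      ʃ         —       
retroflex         ʂ         ʐ       
uvular            χ         ʁ       
The postalveolar row has no voiced member, so the gap is the voiced postalveolar fricative /ʒ/.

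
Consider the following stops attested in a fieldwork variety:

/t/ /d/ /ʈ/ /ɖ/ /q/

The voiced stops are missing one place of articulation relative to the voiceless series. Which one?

Voiceless: /t/ (alveolar), /ʈ/ (retroflex), /q/ (uvular).
Voiced: /d/ (alveolar), /ɖ/ (retroflex).
Every place of articulation has a voiced member except uvular, where /ɢ/ would be expected.

uvular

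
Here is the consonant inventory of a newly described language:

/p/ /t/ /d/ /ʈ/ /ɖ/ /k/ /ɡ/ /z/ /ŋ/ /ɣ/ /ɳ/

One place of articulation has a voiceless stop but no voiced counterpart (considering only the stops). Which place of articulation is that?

bilabial: voiceless /p/, voiced —.
alveolar: voiceless /t/, voiced /d/.
retroflex: voiceless /ʈ/, voiced /ɖ/.
velar: voiceless /k/, voiced /ɡ/.
Every place of articulation has a voiced member except bilabial, where /b/ would be expected.

bilabial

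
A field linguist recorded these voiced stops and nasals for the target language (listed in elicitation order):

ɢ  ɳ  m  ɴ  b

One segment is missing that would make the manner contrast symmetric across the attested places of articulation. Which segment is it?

/ɖ/

place of articulation  oral stop  nasal   
bilabial          b         m       
retroflex         —         ɳ       
uvular            ɢ         ɴ       
The retroflex row has no oral stop member, so the gap is the retroflex oral stop /ɖ/.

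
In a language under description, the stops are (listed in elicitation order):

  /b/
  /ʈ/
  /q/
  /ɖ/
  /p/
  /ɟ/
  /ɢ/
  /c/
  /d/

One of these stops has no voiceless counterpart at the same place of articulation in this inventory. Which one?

/d/

Bilabial: /p/ ~ /b/
Retroflex: /ʈ/ ~ /ɖ/
Palatal: /c/ ~ /ɟ/
Uvular: /q/ ~ /ɢ/
Alveolar: only /d/ (voiced); no voiceless partner.
So /d/ is the unpaired segment.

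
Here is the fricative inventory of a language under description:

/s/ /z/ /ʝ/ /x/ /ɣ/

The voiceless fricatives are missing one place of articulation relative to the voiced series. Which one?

place of articulation  voiceless  voiced  
alveolar          s         z       
palatal           —         ʝ       
velar             x         ɣ       
Every place of articulation has a voiceless member except palatal, where /ç/ would be expected.

palatal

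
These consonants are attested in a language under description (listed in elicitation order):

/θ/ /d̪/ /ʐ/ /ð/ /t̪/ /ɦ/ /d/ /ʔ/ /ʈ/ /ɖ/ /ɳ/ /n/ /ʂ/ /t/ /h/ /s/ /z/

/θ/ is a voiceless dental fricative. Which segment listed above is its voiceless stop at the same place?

The voiceless stop at the same place is a voiceless dental stop — in this inventory, /t̪/.

/t̪/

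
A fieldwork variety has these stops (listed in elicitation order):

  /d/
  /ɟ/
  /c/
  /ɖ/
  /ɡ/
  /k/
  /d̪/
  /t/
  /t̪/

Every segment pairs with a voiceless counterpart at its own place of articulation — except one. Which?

/ɖ/

Dental: /t̪/ ~ /d̪/
Alveolar: /t/ ~ /d/
Palatal: /c/ ~ /ɟ/
Velar: /k/ ~ /ɡ/
Retroflex: only /ɖ/ (voiced); no voiceless partner.
So /ɖ/ is the unpaired segment.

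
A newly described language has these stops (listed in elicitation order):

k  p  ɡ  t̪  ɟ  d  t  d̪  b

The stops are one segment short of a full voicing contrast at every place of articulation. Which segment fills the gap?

/c/

Voiceless: /p/ (bilabial), /t̪/ (dental), /t/ (alveolar), /k/ (velar).
Voiced: /b/ (bilabial), /d̪/ (dental), /d/ (alveolar), /ɟ/ (palatal), /ɡ/ (velar).
The palatal row has no voiceless member, so the gap is the voiceless palatal stop /c/.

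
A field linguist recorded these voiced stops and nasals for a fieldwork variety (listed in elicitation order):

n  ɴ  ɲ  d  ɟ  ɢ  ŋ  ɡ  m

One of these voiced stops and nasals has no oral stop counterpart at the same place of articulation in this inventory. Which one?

Alveolar: /d/ ~ /n/
Palatal: /ɟ/ ~ /ɲ/
Velar: /ɡ/ ~ /ŋ/
Uvular: /ɢ/ ~ /ɴ/
Bilabial: only /m/ (nasal); no oral stop partner.
So /m/ is the unpaired segment.

/m/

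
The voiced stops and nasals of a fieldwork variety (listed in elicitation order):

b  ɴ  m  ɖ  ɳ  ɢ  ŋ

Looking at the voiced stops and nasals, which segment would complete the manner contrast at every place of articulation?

Oral stop: /b/ (bilabial), /ɖ/ (retroflex), /ɢ/ (uvular).
Nasal: /m/ (bilabial), /ɳ/ (retroflex), /ŋ/ (velar), /ɴ/ (uvular).
The velar row has no oral stop member, so the gap is the velar oral stop /ɡ/.

/ɡ/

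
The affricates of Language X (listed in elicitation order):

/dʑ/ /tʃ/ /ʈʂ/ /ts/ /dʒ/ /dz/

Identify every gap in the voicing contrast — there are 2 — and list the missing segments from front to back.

/ɖʐ/, /tɕ/

place of articulation  voiceless  voiced  
alveolar          ts        dz      
postalveolar      tʃ        dʒ      
retroflex         ʈʂ        —       
alveolo-palatal   —         dʑ      
Gaps, from front to back: retroflex lacks voiced (/ɖʐ/); alveolo-palatal lacks voiceless (/tɕ/).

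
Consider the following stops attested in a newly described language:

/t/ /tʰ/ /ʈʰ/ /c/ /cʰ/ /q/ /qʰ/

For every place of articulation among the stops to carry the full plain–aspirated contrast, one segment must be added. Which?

/ʈ/

alveolar: plain /t/, aspirated /tʰ/.
retroflex: plain —, aspirated /ʈʰ/.
palatal: plain /c/, aspirated /cʰ/.
uvular: plain /q/, aspirated /qʰ/.
The retroflex row has no plain member, so the gap is the plain retroflex stop /ʈ/.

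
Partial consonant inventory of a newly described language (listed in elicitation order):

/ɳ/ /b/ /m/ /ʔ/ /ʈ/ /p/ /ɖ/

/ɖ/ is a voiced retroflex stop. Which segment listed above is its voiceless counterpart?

/ʈ/

The voiceless counterpart is a voiceless retroflex stop — in this inventory, /ʈ/.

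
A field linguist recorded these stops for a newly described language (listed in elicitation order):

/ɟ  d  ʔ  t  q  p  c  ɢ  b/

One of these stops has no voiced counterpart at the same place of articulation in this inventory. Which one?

/ʔ/

Bilabial: /p/ ~ /b/
Alveolar: /t/ ~ /d/
Palatal: /c/ ~ /ɟ/
Uvular: /q/ ~ /ɢ/
Glottal: only /ʔ/ (voiceless); no voiced partner.
So /ʔ/ is the unpaired segment.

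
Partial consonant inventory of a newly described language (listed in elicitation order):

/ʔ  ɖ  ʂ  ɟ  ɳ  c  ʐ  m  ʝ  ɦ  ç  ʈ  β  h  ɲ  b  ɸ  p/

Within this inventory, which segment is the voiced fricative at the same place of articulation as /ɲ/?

/ɲ/ is a palatal nasal.
The voiced fricative at the same place is a voiced palatal fricative — in this inventory, /ʝ/.

/ʝ/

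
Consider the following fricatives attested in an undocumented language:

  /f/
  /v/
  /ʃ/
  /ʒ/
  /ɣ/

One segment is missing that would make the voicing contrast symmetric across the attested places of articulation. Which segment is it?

Voiceless: /f/ (labiodental), /ʃ/ (postalveolar).
Voiced: /v/ (labiodental), /ʒ/ (postalveolar), /ɣ/ (velar).
The velar row has no voiceless member, so the gap is the voiceless velar fricative /x/.

/x/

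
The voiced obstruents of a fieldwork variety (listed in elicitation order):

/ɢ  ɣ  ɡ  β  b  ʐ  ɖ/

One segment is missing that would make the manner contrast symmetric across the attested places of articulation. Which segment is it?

/ʁ/

bilabial: stop /b/, fricative /β/.
retroflex: stop /ɖ/, fricative /ʐ/.
velar: stop /ɡ/, fricative /ɣ/.
uvular: stop /ɢ/, fricative —.
The uvular row has no fricative member, so the gap is the uvular fricative /ʁ/.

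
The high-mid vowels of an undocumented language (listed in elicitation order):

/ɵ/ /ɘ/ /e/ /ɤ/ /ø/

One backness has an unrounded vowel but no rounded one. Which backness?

back

Unrounded: /e/ (front), /ɘ/ (central), /ɤ/ (back).
Rounded: /ø/ (front), /ɵ/ (central).
Every backness has a rounded member except back, where /o/ would be expected.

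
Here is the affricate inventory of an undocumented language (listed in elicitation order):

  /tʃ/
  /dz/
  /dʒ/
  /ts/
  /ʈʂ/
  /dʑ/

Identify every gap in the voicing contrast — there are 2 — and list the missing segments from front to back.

Voiceless: /ts/ (alveolar), /tʃ/ (postalveolar), /ʈʂ/ (retroflex).
Voiced: /dz/ (alveolar), /dʒ/ (postalveolar), /dʑ/ (alveolo-palatal).
Gaps, from front to back: retroflex lacks voiced (/ɖʐ/); alveolo-palatal lacks voiceless (/tɕ/).

/ɖʐ/, /tɕ/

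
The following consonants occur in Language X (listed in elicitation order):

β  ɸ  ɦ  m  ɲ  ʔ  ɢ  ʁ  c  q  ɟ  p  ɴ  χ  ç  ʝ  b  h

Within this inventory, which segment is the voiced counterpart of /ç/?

/ʝ/

/ç/ is a voiceless palatal fricative.
The voiced counterpart is a voiced palatal fricative — in this inventory, /ʝ/.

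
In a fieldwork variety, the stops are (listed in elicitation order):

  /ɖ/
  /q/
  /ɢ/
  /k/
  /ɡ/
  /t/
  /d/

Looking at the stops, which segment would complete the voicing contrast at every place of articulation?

/ʈ/

alveolar: voiceless /t/, voiced /d/.
retroflex: voiceless —, voiced /ɖ/.
velar: voiceless /k/, voiced /ɡ/.
uvular: voiceless /q/, voiced /ɢ/.
The retroflex row has no voiceless member, so the gap is the voiceless retroflex stop /ʈ/.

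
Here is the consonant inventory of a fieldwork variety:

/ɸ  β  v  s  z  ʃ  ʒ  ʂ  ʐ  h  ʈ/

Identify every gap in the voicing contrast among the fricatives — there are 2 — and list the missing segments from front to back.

/f/, /ɦ/

place of articulation  voiceless  voiced  
bilabial          ɸ         β       
labiodental       —         v       
alveolar          s         z       
postalveolar      ʃ         ʒ       
retroflex         ʂ         ʐ       
glottal           h         —       
Gaps, from front to back: labiodental lacks voiceless (/f/); glottal lacks voiced (/ɦ/).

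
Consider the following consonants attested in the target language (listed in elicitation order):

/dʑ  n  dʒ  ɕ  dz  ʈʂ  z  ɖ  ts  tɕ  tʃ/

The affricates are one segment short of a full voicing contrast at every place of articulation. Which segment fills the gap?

Voiceless: /ts/ (alveolar), /tʃ/ (postalveolar), /ʈʂ/ (retroflex), /tɕ/ (alveolo-palatal).
Voiced: /dz/ (alveolar), /dʒ/ (postalveolar), /dʑ/ (alveolo-palatal).
The retroflex row has no voiced member, so the gap is the voiced retroflex affricate /ɖʐ/.

/ɖʐ/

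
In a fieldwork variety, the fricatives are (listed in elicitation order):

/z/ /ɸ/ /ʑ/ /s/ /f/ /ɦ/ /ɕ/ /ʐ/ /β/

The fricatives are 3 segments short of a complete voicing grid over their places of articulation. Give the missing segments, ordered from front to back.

/v/, /ʂ/, /h/

Voiceless: /ɸ/ (bilabial), /f/ (labiodental), /s/ (alveolar), /ɕ/ (alveolo-palatal).
Voiced: /β/ (bilabial), /z/ (alveolar), /ʐ/ (retroflex), /ʑ/ (alveolo-palatal), /ɦ/ (glottal).
Gaps, from front to back: labiodental lacks voiced (/v/); retroflex lacks voiceless (/ʂ/); glottal lacks voiceless (/h/).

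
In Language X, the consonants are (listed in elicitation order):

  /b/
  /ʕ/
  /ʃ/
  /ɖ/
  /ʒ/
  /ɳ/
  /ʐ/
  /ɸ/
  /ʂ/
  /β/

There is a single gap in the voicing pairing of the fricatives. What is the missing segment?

bilabial: voiceless /ɸ/, voiced /β/.
postalveolar: voiceless /ʃ/, voiced /ʒ/.
retroflex: voiceless /ʂ/, voiced /ʐ/.
pharyngeal: voiceless —, voiced /ʕ/.
The pharyngeal row has no voiceless member, so the gap is the voiceless pharyngeal fricative /ħ/.

/ħ/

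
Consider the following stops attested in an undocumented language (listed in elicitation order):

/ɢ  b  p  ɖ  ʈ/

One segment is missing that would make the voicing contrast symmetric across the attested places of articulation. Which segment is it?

/q/

bilabial: voiceless /p/, voiced /b/.
retroflex: voiceless /ʈ/, voiced /ɖ/.
uvular: voiceless —, voiced /ɢ/.
The uvular row has no voiceless member, so the gap is the voiceless uvular stop /q/.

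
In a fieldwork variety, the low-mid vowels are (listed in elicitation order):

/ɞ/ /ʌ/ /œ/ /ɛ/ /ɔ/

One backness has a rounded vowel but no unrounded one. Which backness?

central

front: unrounded /ɛ/, rounded /œ/.
central: unrounded —, rounded /ɞ/.
back: unrounded /ʌ/, rounded /ɔ/.
Every backness has an unrounded member except central, where /ɜ/ would be expected.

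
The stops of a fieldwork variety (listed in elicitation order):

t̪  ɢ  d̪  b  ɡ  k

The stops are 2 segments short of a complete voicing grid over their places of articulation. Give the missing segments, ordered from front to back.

Voiceless: /t̪/ (dental), /k/ (velar).
Voiced: /b/ (bilabial), /d̪/ (dental), /ɡ/ (velar), /ɢ/ (uvular).
Gaps, from front to back: bilabial lacks voiceless (/p/); uvular lacks voiceless (/q/).

/p/, /q/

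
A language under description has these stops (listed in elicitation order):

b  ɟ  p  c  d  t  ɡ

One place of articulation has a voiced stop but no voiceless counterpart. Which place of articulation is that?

Voiceless: /p/ (bilabial), /t/ (alveolar), /c/ (palatal).
Voiced: /b/ (bilabial), /d/ (alveolar), /ɟ/ (palatal), /ɡ/ (velar).
Every place of articulation has a voiceless member except velar, where /k/ would be expected.

velar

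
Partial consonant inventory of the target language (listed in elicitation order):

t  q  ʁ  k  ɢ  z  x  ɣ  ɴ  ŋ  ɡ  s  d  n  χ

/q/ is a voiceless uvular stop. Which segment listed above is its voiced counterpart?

The voiced counterpart is a voiced uvular stop — in this inventory, /ɢ/.

/ɢ/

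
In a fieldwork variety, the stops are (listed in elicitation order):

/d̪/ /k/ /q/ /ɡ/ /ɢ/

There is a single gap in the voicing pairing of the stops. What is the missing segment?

/t̪/

Voiceless: /k/ (velar), /q/ (uvular).
Voiced: /d̪/ (dental), /ɡ/ (velar), /ɢ/ (uvular).
The dental row has no voiceless member, so the gap is the voiceless dental stop /t̪/.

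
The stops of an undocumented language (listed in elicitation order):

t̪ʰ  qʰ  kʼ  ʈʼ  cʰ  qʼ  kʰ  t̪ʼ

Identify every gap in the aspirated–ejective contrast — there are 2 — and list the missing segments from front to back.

Aspirated: /t̪ʰ/ (dental), /cʰ/ (palatal), /kʰ/ (velar), /qʰ/ (uvular).
Ejective: /t̪ʼ/ (dental), /ʈʼ/ (retroflex), /kʼ/ (velar), /qʼ/ (uvular).
Gaps, from front to back: retroflex lacks aspirated (/ʈʰ/); palatal lacks ejective (/cʼ/).

/ʈʰ/, /cʼ/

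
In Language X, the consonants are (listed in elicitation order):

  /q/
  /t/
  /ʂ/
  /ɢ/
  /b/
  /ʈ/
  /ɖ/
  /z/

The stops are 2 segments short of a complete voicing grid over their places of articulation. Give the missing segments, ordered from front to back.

/p/, /d/

Voiceless: /t/ (alveolar), /ʈ/ (retroflex), /q/ (uvular).
Voiced: /b/ (bilabial), /ɖ/ (retroflex), /ɢ/ (uvular).
Gaps, from front to back: bilabial lacks voiceless (/p/); alveolar lacks voiced (/d/).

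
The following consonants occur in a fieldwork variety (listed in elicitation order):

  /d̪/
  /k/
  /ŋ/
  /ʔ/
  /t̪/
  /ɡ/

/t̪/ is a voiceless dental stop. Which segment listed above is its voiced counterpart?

/d̪/

The voiced counterpart is a voiced dental stop — in this inventory, /d̪/.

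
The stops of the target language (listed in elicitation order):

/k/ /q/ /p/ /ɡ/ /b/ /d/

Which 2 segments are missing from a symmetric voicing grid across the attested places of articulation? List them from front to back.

bilabial: voiceless /p/, voiced /b/.
alveolar: voiceless —, voiced /d/.
velar: voiceless /k/, voiced /ɡ/.
uvular: voiceless /q/, voiced —.
Gaps, from front to back: alveolar lacks voiceless (/t/); uvular lacks voiced (/ɢ/).

/t/, /ɢ/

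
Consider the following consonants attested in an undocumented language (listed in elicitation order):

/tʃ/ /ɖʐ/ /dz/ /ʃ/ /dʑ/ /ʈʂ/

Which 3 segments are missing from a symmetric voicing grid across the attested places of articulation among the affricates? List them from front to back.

place of articulation  voiceless  voiced  
alveolar          —         dz      
postalveolar      tʃ        —       
retroflex         ʈʂ        ɖʐ      
alveolo-palatal   —         dʑ      
Gaps, from front to back: alveolar lacks voiceless (/ts/); postalveolar lacks voiced (/dʒ/); alveolo-palatal lacks voiceless (/tɕ/).

/ts/, /dʒ/, /tɕ/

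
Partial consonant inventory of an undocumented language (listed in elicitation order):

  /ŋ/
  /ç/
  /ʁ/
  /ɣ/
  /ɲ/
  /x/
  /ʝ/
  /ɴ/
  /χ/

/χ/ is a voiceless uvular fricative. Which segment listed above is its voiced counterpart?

/ʁ/

The voiced counterpart is a voiced uvular fricative — in this inventory, /ʁ/.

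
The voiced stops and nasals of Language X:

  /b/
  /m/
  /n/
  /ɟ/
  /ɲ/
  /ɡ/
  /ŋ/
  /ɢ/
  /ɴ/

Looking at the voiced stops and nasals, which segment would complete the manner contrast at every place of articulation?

place of articulation  oral stop  nasal   
bilabial          b         m       
alveolar          —         n       
palatal           ɟ         ɲ       
velar             ɡ         ŋ       
uvular            ɢ         ɴ       
The alveolar row has no oral stop member, so the gap is the alveolar oral stop /d/.

/d/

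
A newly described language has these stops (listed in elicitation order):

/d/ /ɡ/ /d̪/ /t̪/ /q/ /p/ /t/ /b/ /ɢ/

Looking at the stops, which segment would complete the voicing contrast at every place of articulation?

place of articulation  voiceless  voiced  
bilabial          p         b       
dental            t̪        d̪      
alveolar          t         d       
velar             —         ɡ       
uvular            q         ɢ       
The velar row has no voiceless member, so the gap is the voiceless velar stop /k/.

/k/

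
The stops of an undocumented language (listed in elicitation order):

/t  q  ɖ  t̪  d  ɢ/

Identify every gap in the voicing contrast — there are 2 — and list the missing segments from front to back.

Voiceless: /t̪/ (dental), /t/ (alveolar), /q/ (uvular).
Voiced: /d/ (alveolar), /ɖ/ (retroflex), /ɢ/ (uvular).
Gaps, from front to back: dental lacks voiced (/d̪/); retroflex lacks voiceless (/ʈ/).

/d̪/, /ʈ/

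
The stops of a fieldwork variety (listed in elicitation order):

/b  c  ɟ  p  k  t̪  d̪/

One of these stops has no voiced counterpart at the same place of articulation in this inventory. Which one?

/k/

Bilabial: /p/ ~ /b/
Dental: /t̪/ ~ /d̪/
Palatal: /c/ ~ /ɟ/
Velar: only /k/ (voiceless); no voiced partner.
So /k/ is the unpaired segment.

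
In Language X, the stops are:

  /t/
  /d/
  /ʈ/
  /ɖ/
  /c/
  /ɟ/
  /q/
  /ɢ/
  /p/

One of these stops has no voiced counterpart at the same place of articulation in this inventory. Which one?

/p/

Alveolar: /t/ ~ /d/
Retroflex: /ʈ/ ~ /ɖ/
Palatal: /c/ ~ /ɟ/
Uvular: /q/ ~ /ɢ/
Bilabial: only /p/ (voiceless); no voiced partner.
So /p/ is the unpaired segment.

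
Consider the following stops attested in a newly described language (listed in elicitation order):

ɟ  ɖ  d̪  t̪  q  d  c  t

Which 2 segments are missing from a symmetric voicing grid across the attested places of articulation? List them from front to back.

/ʈ/, /ɢ/

Voiceless: /t̪/ (dental), /t/ (alveolar), /c/ (palatal), /q/ (uvular).
Voiced: /d̪/ (dental), /d/ (alveolar), /ɖ/ (retroflex), /ɟ/ (palatal).
Gaps, from front to back: retroflex lacks voiceless (/ʈ/); uvular lacks voiced (/ɢ/).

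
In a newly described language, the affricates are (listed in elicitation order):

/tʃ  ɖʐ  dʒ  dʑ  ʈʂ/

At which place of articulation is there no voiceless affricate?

alveolo-palatal

postalveolar: voiceless /tʃ/, voiced /dʒ/.
retroflex: voiceless /ʈʂ/, voiced /ɖʐ/.
alveolo-palatal: voiceless —, voiced /dʑ/.
Every place of articulation has a voiceless member except alveolo-palatal, where /tɕ/ would be expected.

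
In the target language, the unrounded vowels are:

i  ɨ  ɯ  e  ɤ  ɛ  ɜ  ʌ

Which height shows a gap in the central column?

high: front /i/, central /ɨ/, back /ɯ/.
high-mid: front /e/, central —, back /ɤ/.
low-mid: front /ɛ/, central /ɜ/, back /ʌ/.
Every height has a central member except high-mid, where /ɘ/ would be expected.

high-mid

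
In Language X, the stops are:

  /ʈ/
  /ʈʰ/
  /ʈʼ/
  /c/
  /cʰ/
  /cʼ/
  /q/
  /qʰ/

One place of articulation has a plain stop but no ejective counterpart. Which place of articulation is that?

uvular

retroflex: plain /ʈ/, aspirated /ʈʰ/, ejective /ʈʼ/.
palatal: plain /c/, aspirated /cʰ/, ejective /cʼ/.
uvular: plain /q/, aspirated /qʰ/, ejective —.
Every place of articulation has an ejective member except uvular, where /qʼ/ would be expected.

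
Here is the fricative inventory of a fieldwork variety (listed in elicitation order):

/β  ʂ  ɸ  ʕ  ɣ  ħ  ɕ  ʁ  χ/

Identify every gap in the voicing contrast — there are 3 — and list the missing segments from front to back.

bilabial: voiceless /ɸ/, voiced /β/.
retroflex: voiceless /ʂ/, voiced —.
alveolo-palatal: voiceless /ɕ/, voiced —.
velar: voiceless —, voiced /ɣ/.
uvular: voiceless /χ/, voiced /ʁ/.
pharyngeal: voiceless /ħ/, voiced /ʕ/.
Gaps, from front to back: retroflex lacks voiced (/ʐ/); alveolo-palatal lacks voiced (/ʑ/); velar lacks voiceless (/x/).

/ʐ/, /ʑ/, /x/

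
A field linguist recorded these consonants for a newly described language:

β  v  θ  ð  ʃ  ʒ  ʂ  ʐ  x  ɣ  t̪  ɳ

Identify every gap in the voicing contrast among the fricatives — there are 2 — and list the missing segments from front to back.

/ɸ/, /f/

bilabial: voiceless —, voiced /β/.
labiodental: voiceless —, voiced /v/.
dental: voiceless /θ/, voiced /ð/.
postalveolar: voiceless /ʃ/, voiced /ʒ/.
retroflex: voiceless /ʂ/, voiced /ʐ/.
velar: voiceless /x/, voiced /ɣ/.
Gaps, from front to back: bilabial lacks voiceless (/ɸ/); labiodental lacks voiceless (/f/).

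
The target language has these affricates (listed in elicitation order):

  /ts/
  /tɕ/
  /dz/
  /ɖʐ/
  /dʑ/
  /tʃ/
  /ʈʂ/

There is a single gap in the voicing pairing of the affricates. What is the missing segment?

place of articulation  voiceless  voiced  
alveolar          ts        dz      
postalveolar      tʃ        —       
retroflex         ʈʂ        ɖʐ      
alveolo-palatal   tɕ        dʑ      
The postalveolar row has no voiced member, so the gap is the voiced postalveolar affricate /dʒ/.

/dʒ/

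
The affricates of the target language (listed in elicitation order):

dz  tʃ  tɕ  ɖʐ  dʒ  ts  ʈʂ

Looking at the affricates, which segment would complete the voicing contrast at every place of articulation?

Voiceless: /ts/ (alveolar), /tʃ/ (postalveolar), /ʈʂ/ (retroflex), /tɕ/ (alveolo-palatal).
Voiced: /dz/ (alveolar), /dʒ/ (postalveolar), /ɖʐ/ (retroflex).
The alveolo-palatal row has no voiced member, so the gap is the voiced alveolo-palatal affricate /dʑ/.

/dʑ/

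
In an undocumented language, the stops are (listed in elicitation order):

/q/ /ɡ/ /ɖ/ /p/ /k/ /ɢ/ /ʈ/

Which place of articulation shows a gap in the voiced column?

place of articulation  voiceless  voiced  
bilabial          p         —       
retroflex         ʈ         ɖ       
velar             k         ɡ       
uvular            q         ɢ       
Every place of articulation has a voiced member except bilabial, where /b/ would be expected.

bilabial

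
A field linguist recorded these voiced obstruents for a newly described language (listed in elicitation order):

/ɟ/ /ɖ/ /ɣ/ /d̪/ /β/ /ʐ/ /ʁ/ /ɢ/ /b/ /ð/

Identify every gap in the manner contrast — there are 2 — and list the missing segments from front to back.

/ʝ/, /ɡ/

Stop: /b/ (bilabial), /d̪/ (dental), /ɖ/ (retroflex), /ɟ/ (palatal), /ɢ/ (uvular).
Fricative: /β/ (bilabial), /ð/ (dental), /ʐ/ (retroflex), /ɣ/ (velar), /ʁ/ (uvular).
Gaps, from front to back: palatal lacks fricative (/ʝ/); velar lacks stop (/ɡ/).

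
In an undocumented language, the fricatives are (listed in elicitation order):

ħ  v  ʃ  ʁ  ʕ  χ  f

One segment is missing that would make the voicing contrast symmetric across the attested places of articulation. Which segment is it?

place of articulation  voiceless  voiced  
labiodental       f         v       
postalveolar      ʃ         —       
uvular            χ         ʁ       
pharyngeal        ħ         ʕ       
The postalveolar row has no voiced member, so the gap is the voiced postalveolar fricative /ʒ/.

/ʒ/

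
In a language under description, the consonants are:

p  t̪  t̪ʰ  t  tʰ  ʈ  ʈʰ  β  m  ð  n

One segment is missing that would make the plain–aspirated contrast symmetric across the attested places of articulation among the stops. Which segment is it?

Plain: /p/ (bilabial), /t̪/ (dental), /t/ (alveolar), /ʈ/ (retroflex).
Aspirated: /t̪ʰ/ (dental), /tʰ/ (alveolar), /ʈʰ/ (retroflex).
The bilabial row has no aspirated member, so the gap is the aspirated bilabial stop /pʰ/.

/pʰ/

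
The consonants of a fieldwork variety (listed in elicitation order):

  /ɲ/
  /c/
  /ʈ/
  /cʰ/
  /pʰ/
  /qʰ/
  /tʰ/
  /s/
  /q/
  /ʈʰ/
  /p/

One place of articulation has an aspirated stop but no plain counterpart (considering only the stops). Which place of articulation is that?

place of articulation  plain     aspirated
bilabial          p         pʰ      
alveolar          —         tʰ      
retroflex         ʈ         ʈʰ      
palatal           c         cʰ      
uvular            q         qʰ      
Every place of articulation has a plain member except alveolar, where /t/ would be expected.

alveolar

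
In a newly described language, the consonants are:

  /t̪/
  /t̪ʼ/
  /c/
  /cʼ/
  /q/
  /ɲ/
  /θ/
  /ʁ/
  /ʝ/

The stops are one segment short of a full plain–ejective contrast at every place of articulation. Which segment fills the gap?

/qʼ/

Plain: /t̪/ (dental), /c/ (palatal), /q/ (uvular).
Ejective: /t̪ʼ/ (dental), /cʼ/ (palatal).
The uvular row has no ejective member, so the gap is the ejective uvular stop /qʼ/.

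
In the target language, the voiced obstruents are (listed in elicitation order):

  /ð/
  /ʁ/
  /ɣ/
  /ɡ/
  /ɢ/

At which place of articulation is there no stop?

place of articulation  stop      fricative
dental            —         ð       
velar             ɡ         ɣ       
uvular            ɢ         ʁ       
Every place of articulation has a stop member except dental, where /d̪/ would be expected.

dental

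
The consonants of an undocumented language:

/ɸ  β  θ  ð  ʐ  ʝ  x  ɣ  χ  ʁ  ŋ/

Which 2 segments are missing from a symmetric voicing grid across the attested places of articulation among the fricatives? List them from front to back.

bilabial: voiceless /ɸ/, voiced /β/.
dental: voiceless /θ/, voiced /ð/.
retroflex: voiceless —, voiced /ʐ/.
palatal: voiceless —, voiced /ʝ/.
velar: voiceless /x/, voiced /ɣ/.
uvular: voiceless /χ/, voiced /ʁ/.
Gaps, from front to back: retroflex lacks voiceless (/ʂ/); palatal lacks voiceless (/ç/).

/ʂ/, /ç/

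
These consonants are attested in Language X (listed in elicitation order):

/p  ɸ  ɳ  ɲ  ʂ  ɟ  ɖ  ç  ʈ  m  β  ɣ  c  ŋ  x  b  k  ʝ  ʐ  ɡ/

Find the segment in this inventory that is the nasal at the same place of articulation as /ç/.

/ç/ is a voiceless palatal fricative.
The nasal at the same place is a palatal nasal — in this inventory, /ɲ/.

/ɲ/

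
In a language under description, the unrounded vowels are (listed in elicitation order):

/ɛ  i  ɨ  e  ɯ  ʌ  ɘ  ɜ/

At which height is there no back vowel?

high: front /i/, central /ɨ/, back /ɯ/.
high-mid: front /e/, central /ɘ/, back —.
low-mid: front /ɛ/, central /ɜ/, back /ʌ/.
Every height has a back member except high-mid, where /ɤ/ would be expected.

high-mid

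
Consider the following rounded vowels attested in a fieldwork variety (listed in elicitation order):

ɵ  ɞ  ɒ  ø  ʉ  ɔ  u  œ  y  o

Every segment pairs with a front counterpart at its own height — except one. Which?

/ɒ/

High: /y/ ~ /ʉ/ ~ /u/
High-mid: /ø/ ~ /ɵ/ ~ /o/
Low-mid: /œ/ ~ /ɞ/ ~ /ɔ/
Low: only /ɒ/ (back); no front partner.
So /ɒ/ is the unpaired segment.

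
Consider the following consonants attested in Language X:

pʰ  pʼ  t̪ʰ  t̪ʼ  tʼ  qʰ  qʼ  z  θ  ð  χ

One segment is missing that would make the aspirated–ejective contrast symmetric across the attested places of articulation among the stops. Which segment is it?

bilabial: aspirated /pʰ/, ejective /pʼ/.
dental: aspirated /t̪ʰ/, ejective /t̪ʼ/.
alveolar: aspirated —, ejective /tʼ/.
uvular: aspirated /qʰ/, ejective /qʼ/.
The alveolar row has no aspirated member, so the gap is the aspirated alveolar stop /tʰ/.

/tʰ/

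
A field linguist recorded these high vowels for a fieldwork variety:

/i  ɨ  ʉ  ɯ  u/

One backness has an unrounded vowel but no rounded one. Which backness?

front

front: unrounded /i/, rounded —.
central: unrounded /ɨ/, rounded /ʉ/.
back: unrounded /ɯ/, rounded /u/.
Every backness has a rounded member except front, where /y/ would be expected.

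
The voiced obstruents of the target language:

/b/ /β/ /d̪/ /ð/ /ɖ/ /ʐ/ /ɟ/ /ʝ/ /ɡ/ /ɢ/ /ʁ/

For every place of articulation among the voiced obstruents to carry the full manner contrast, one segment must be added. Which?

/ɣ/

Stop: /b/ (bilabial), /d̪/ (dental), /ɖ/ (retroflex), /ɟ/ (palatal), /ɡ/ (velar), /ɢ/ (uvular).
Fricative: /β/ (bilabial), /ð/ (dental), /ʐ/ (retroflex), /ʝ/ (palatal), /ʁ/ (uvular).
The velar row has no fricative member, so the gap is the velar fricative /ɣ/.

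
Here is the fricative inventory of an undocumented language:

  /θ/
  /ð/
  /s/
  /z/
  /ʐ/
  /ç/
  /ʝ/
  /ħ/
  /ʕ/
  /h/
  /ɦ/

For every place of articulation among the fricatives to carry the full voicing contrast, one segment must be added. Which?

/ʂ/

Voiceless: /θ/ (dental), /s/ (alveolar), /ç/ (palatal), /ħ/ (pharyngeal), /h/ (glottal).
Voiced: /ð/ (dental), /z/ (alveolar), /ʐ/ (retroflex), /ʝ/ (palatal), /ʕ/ (pharyngeal), /ɦ/ (glottal).
The retroflex row has no voiceless member, so the gap is the voiceless retroflex fricative /ʂ/.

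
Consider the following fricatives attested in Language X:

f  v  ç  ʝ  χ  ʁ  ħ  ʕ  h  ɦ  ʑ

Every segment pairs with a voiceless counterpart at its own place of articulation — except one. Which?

/ʑ/

Labiodental: /f/ ~ /v/
Palatal: /ç/ ~ /ʝ/
Uvular: /χ/ ~ /ʁ/
Pharyngeal: /ħ/ ~ /ʕ/
Glottal: /h/ ~ /ɦ/
Alveolo-palatal: only /ʑ/ (voiced); no voiceless partner.
So /ʑ/ is the unpaired segment.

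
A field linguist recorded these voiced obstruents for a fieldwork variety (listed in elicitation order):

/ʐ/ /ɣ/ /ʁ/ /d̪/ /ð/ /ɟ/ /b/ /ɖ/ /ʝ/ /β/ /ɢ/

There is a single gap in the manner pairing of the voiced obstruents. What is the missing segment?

/ɡ/

place of articulation  stop      fricative
bilabial          b         β       
dental            d̪        ð       
retroflex         ɖ         ʐ       
palatal           ɟ         ʝ       
velar             —         ɣ       
uvular            ɢ         ʁ       
The velar row has no stop member, so the gap is the velar stop /ɡ/.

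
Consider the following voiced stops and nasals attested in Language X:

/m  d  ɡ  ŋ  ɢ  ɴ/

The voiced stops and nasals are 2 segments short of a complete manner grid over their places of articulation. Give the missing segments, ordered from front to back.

/b/, /n/

place of articulation  oral stop  nasal   
bilabial          —         m       
alveolar          d         —       
velar             ɡ         ŋ       
uvular            ɢ         ɴ       
Gaps, from front to back: bilabial lacks oral stop (/b/); alveolar lacks nasal (/n/).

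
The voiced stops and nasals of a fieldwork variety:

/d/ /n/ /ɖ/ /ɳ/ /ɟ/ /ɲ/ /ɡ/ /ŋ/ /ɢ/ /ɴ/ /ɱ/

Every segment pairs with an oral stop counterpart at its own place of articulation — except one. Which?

/ɱ/

Alveolar: /d/ ~ /n/
Retroflex: /ɖ/ ~ /ɳ/
Palatal: /ɟ/ ~ /ɲ/
Velar: /ɡ/ ~ /ŋ/
Uvular: /ɢ/ ~ /ɴ/
Labiodental: only /ɱ/ (nasal); no oral stop partner.
So /ɱ/ is the unpaired segment.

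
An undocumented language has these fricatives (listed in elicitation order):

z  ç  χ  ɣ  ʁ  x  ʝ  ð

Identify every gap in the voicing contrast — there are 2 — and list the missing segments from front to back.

Voiceless: /ç/ (palatal), /x/ (velar), /χ/ (uvular).
Voiced: /ð/ (dental), /z/ (alveolar), /ʝ/ (palatal), /ɣ/ (velar), /ʁ/ (uvular).
Gaps, from front to back: dental lacks voiceless (/θ/); alveolar lacks voiceless (/s/).

/θ/, /s/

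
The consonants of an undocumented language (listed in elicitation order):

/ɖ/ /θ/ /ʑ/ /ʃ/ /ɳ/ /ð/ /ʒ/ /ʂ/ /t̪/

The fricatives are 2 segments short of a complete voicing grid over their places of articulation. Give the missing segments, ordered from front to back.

/ʐ/, /ɕ/

Voiceless: /θ/ (dental), /ʃ/ (postalveolar), /ʂ/ (retroflex).
Voiced: /ð/ (dental), /ʒ/ (postalveolar), /ʑ/ (alveolo-palatal).
Gaps, from front to back: retroflex lacks voiced (/ʐ/); alveolo-palatal lacks voiceless (/ɕ/).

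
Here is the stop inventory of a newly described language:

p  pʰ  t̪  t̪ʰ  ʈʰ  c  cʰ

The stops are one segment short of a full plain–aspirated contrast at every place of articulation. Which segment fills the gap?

/ʈ/

place of articulation  plain     aspirated
bilabial          p         pʰ      
dental            t̪        t̪ʰ     
retroflex         —         ʈʰ      
palatal           c         cʰ      
The retroflex row has no plain member, so the gap is the plain retroflex stop /ʈ/.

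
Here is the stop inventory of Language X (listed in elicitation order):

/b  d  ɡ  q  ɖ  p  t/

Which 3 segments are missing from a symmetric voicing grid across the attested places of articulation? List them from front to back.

bilabial: voiceless /p/, voiced /b/.
alveolar: voiceless /t/, voiced /d/.
retroflex: voiceless —, voiced /ɖ/.
velar: voiceless —, voiced /ɡ/.
uvular: voiceless /q/, voiced —.
Gaps, from front to back: retroflex lacks voiceless (/ʈ/); velar lacks voiceless (/k/); uvular lacks voiced (/ɢ/).

/ʈ/, /k/, /ɢ/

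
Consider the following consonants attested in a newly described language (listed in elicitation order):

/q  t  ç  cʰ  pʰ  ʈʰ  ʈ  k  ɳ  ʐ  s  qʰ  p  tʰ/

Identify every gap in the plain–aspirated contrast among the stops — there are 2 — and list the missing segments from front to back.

Plain: /p/ (bilabial), /t/ (alveolar), /ʈ/ (retroflex), /k/ (velar), /q/ (uvular).
Aspirated: /pʰ/ (bilabial), /tʰ/ (alveolar), /ʈʰ/ (retroflex), /cʰ/ (palatal), /qʰ/ (uvular).
Gaps, from front to back: palatal lacks plain (/c/); velar lacks aspirated (/kʰ/).

/c/, /kʰ/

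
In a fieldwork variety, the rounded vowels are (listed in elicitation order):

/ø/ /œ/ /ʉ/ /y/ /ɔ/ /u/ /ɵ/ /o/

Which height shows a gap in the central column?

high: front /y/, central /ʉ/, back /u/.
high-mid: front /ø/, central /ɵ/, back /o/.
low-mid: front /œ/, central —, back /ɔ/.
Every height has a central member except low-mid, where /ɞ/ would be expected.

low-mid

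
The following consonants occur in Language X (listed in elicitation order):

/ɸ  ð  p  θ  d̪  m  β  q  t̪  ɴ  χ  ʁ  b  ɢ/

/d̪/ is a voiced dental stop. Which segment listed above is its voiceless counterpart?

The voiceless counterpart is a voiceless dental stop — in this inventory, /t̪/.

/t̪/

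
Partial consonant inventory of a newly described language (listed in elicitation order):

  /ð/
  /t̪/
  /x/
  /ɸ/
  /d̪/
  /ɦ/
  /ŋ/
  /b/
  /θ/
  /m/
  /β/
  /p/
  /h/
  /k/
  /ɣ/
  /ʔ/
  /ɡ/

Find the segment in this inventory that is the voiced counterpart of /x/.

/x/ is a voiceless velar fricative.
The voiced counterpart is a voiced velar fricative — in this inventory, /ɣ/.

/ɣ/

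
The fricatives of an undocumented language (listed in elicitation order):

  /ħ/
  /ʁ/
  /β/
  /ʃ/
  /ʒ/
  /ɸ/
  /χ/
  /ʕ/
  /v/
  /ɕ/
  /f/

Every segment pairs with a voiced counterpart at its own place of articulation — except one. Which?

Bilabial: /ɸ/ ~ /β/
Labiodental: /f/ ~ /v/
Postalveolar: /ʃ/ ~ /ʒ/
Uvular: /χ/ ~ /ʁ/
Pharyngeal: /ħ/ ~ /ʕ/
Alveolo-palatal: only /ɕ/ (voiceless); no voiced partner.
So /ɕ/ is the unpaired segment.

/ɕ/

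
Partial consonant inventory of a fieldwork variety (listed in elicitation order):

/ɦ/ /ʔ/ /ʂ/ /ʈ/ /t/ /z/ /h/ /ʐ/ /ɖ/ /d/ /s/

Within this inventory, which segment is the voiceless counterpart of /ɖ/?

/ʈ/

/ɖ/ is a voiced retroflex stop.
The voiceless counterpart is a voiceless retroflex stop — in this inventory, /ʈ/.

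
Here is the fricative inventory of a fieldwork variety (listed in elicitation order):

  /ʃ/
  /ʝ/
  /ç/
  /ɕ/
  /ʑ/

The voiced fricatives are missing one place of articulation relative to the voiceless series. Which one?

postalveolar

Voiceless: /ʃ/ (postalveolar), /ɕ/ (alveolo-palatal), /ç/ (palatal).
Voiced: /ʑ/ (alveolo-palatal), /ʝ/ (palatal).
Every place of articulation has a voiced member except postalveolar, where /ʒ/ would be expected.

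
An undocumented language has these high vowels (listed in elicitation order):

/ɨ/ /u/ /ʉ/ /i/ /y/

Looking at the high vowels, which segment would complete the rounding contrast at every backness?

front: unrounded /i/, rounded /y/.
central: unrounded /ɨ/, rounded /ʉ/.
back: unrounded —, rounded /u/.
The back row has no unrounded member, so the gap is the back unrounded vowel /ɯ/.

/ɯ/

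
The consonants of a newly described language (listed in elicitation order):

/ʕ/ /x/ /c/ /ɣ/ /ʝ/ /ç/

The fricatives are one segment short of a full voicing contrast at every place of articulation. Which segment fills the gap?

Voiceless: /ç/ (palatal), /x/ (velar).
Voiced: /ʝ/ (palatal), /ɣ/ (velar), /ʕ/ (pharyngeal).
The pharyngeal row has no voiceless member, so the gap is the voiceless pharyngeal fricative /ħ/.

/ħ/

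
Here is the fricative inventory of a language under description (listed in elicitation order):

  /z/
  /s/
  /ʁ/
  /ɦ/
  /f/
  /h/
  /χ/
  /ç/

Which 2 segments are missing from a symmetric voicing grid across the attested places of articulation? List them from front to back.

/v/, /ʝ/

place of articulation  voiceless  voiced  
labiodental       f         —       
alveolar          s         z       
palatal           ç         —       
uvular            χ         ʁ       
glottal           h         ɦ       
Gaps, from front to back: labiodental lacks voiced (/v/); palatal lacks voiced (/ʝ/).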